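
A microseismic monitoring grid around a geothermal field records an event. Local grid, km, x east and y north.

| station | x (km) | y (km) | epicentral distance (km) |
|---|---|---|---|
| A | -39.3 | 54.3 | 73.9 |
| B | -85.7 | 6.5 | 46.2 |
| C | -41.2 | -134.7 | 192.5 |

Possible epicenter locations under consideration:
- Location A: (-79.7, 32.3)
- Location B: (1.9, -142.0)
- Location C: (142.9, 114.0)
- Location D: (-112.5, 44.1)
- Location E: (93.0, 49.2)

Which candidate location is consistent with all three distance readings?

For each candidate, compare |candidate − station| to the reported distance:
Location A: residuals A 27.9, B 19.7, C 21.1 → max 27.9 km
Location B: residuals A 126.7, B 126.2, C 148.8 → max 148.8 km
Location C: residuals A 117.8, B 206.4, C 116.9 → max 206.4 km
Location D: residuals A 0.0, B 0.0, C 0.0 → max 0.0 km
Location E: residuals A 58.5, B 137.5, C 35.2 → max 137.5 km
Only Location D has all residuals ≈ 0.

Location D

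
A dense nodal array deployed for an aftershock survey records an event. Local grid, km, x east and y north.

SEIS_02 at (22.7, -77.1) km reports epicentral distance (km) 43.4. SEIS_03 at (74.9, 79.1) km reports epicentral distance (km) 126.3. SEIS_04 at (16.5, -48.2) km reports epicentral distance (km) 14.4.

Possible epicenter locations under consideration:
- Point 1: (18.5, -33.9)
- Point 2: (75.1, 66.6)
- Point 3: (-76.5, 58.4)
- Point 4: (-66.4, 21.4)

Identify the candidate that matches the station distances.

For each candidate, compare |candidate − station| to the reported distance:
Point 1: residuals SEIS_02 0.0, SEIS_03 0.0, SEIS_04 0.0 → max 0.0 km
Point 2: residuals SEIS_02 109.6, SEIS_03 113.8, SEIS_04 114.5 → max 114.5 km
Point 3: residuals SEIS_02 124.5, SEIS_03 26.5, SEIS_04 127.1 → max 127.1 km
Point 4: residuals SEIS_02 89.4, SEIS_03 26.3, SEIS_04 93.8 → max 93.8 km
Only Point 1 has all residuals ≈ 0.

Point 1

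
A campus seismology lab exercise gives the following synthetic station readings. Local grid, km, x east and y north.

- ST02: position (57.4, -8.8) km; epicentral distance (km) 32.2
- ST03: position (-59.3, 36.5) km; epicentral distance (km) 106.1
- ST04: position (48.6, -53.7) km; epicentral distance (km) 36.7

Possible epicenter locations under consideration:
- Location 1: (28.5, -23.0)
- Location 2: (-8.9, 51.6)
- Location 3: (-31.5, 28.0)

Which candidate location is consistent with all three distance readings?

For each candidate, compare |candidate − station| to the reported distance:
Location 1: residuals ST02 0.0, ST03 0.0, ST04 0.0 → max 0.0 km
Location 2: residuals ST02 57.5, ST03 53.5, ST04 83.3 → max 83.3 km
Location 3: residuals ST02 64.0, ST03 77.0, ST04 77.7 → max 77.7 km
Only Location 1 has all residuals ≈ 0.

Location 1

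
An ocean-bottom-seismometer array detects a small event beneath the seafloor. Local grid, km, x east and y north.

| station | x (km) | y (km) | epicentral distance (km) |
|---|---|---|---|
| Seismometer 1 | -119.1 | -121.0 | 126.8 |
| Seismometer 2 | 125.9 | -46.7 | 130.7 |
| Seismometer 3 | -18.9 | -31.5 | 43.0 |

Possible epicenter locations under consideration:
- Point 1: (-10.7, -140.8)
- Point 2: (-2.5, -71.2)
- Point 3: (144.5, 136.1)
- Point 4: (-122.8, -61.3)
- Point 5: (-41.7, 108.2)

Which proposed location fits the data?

Point 2

For each candidate, compare |candidate − station| to the reported distance:
Point 1: residuals Seismometer 1 16.6, Seismometer 2 35.2, Seismometer 3 66.6 → max 66.6 km
Point 2: residuals Seismometer 1 0.0, Seismometer 2 0.0, Seismometer 3 0.0 → max 0.0 km
Point 3: residuals Seismometer 1 241.4, Seismometer 2 53.0, Seismometer 3 191.1 → max 241.4 km
Point 4: residuals Seismometer 1 67.0, Seismometer 2 118.4, Seismometer 3 65.1 → max 118.4 km
Point 5: residuals Seismometer 1 115.1, Seismometer 2 97.5, Seismometer 3 98.5 → max 115.1 km
Only Point 2 has all residuals ≈ 0.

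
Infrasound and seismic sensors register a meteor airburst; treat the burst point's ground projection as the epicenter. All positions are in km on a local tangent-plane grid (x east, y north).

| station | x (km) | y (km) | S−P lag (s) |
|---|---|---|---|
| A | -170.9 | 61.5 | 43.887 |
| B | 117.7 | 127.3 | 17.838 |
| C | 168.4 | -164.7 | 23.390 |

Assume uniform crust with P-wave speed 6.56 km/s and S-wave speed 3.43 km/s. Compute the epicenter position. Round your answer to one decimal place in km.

Distance from S−P lag: d = Δt · v_P v_S / (v_P − v_S) = Δt · (6.56·3.43)/(6.56−3.43) ≈ 7.1888·Δt.
So d_A = 315.49, d_B = 128.23, d_C = 168.14 km.
Circle about each station: (x + 170.9)² + (y − 61.5)² = 315.49²; (x − 117.7)² + (y − 127.3)² = 128.23²; (x − 168.4)² + (y + 164.7)² = 168.14².
Subtracting the A equation from the B and C equations removes the quadratic terms:
577.2 x + 131.6 y = 80160.53
678.6 x − 452.4 y = 93758.47
Solving the 2×2 system: x ≈ 138.7, y ≈ 0.8 km.
Check against A (with the unrounded x, y): √((x + 170.9)²+(y − 61.5)²) = 315.49 ≈ 315.49 km. ✓

(138.7, 0.8)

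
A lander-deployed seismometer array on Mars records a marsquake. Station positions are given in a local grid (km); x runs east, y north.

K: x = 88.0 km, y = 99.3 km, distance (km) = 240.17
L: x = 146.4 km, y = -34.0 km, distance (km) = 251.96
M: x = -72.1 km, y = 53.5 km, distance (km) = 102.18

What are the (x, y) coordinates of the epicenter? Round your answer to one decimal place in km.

(-105.4, -43.1)

Circle about each station: (x − 88.0)² + (y − 99.3)² = 240.17²; (x − 146.4)² + (y + 34.0)² = 251.96²; (x + 72.1)² + (y − 53.5)² = 102.18².
Subtracting pairs of circle equations eliminates x²+y² and gives linear equations (the radical axes):
116.8 x − 266.6 y = -817.74
-320.2 x − 91.6 y = 37697.05
Solving the 2×2 system: x ≈ -105.4, y ≈ -43.1 km.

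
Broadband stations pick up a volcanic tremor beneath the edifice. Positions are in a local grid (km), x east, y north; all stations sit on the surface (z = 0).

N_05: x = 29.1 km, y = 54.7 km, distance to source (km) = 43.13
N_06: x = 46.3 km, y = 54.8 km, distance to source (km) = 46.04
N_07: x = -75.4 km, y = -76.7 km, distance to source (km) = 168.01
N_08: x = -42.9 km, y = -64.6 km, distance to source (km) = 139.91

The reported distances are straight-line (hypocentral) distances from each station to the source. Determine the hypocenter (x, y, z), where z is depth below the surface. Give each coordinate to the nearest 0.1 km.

Each station gives a sphere (x−x_i)² + (y−y_i)² + z² = d_i² (stations at z=0).
Subtracting the N_05 sphere from N_06 and N_07: z² cancels, leaving linear equations in x and y:
34.4 x + 0.2 y = 1048.35
-209.0 x − 262.8 y = -18638.01
Solving: x ≈ 30.202, y ≈ 46.901 km (keep extra digits for the depth step; rounded: 30.2, 46.9).
Then from the N_05 sphere: z² = 43.13² − (x − 29.1)² − (y − 54.7)² with x = 30.202, y = 46.901, so z ≈ 42.405 ≈ 42.4 km.

(30.2, 46.9, 42.4)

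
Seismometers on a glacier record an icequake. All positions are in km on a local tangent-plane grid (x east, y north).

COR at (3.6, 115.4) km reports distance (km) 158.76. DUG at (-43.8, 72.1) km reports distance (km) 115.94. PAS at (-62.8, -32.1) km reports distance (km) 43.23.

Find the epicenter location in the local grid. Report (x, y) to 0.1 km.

(-20.6, -41.5)

Circle about each station: (x − 3.6)² + (y − 115.4)² = 158.76²; (x + 43.8)² + (y − 72.1)² = 115.94²; (x + 62.8)² + (y + 32.1)² = 43.23².
Subtracting pairs of circle equations eliminates x²+y² and gives linear equations (the radical axes):
-94.8 x − 86.6 y = 5549.38
-132.8 x − 295.0 y = 14980.03
Solving the 2×2 system: x ≈ -20.6, y ≈ -41.5 km.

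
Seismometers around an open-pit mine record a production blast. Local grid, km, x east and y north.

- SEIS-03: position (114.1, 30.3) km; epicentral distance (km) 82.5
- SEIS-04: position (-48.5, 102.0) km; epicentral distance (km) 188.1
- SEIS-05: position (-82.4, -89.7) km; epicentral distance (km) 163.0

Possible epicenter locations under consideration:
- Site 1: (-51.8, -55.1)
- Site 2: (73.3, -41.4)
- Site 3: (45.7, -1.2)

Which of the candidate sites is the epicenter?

For each candidate, compare |candidate − station| to the reported distance:
Site 1: residuals SEIS-03 104.1, SEIS-04 31.0, SEIS-05 116.8 → max 116.8 km
Site 2: residuals SEIS-03 0.0, SEIS-04 0.0, SEIS-05 0.0 → max 0.0 km
Site 3: residuals SEIS-03 7.2, SEIS-04 48.4, SEIS-05 7.3 → max 48.4 km
Only Site 2 has all residuals ≈ 0.

Site 2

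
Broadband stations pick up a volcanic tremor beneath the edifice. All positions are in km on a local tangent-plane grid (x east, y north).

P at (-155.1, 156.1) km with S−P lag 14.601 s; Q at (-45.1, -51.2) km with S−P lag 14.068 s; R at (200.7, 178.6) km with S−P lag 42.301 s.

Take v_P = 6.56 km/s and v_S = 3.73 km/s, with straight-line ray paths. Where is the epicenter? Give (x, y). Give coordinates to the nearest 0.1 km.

(-134.2, 31.6)

Distance from S−P lag: d = Δt · v_P v_S / (v_P − v_S) = Δt · (6.56·3.73)/(6.56−3.73) ≈ 8.6462·Δt.
So d_P = 126.24, d_Q = 121.64, d_R = 365.74 km.
Circle about each station: (x + 155.1)² + (y − 156.1)² = 126.24²; (x + 45.1)² + (y + 51.2)² = 121.64²; (x − 200.7)² + (y − 178.6)² = 365.74².
Subtracting the P equation from the Q and R equations removes the quadratic terms:
220.0 x − 414.6 y = -42627.52
711.6 x + 45.0 y = -94073.98
Solving the 2×2 system: x ≈ -134.2, y ≈ 31.6 km.
Check against P (with the unrounded x, y): √((x + 155.1)²+(y − 156.1)²) = 126.24 ≈ 126.24 km. ✓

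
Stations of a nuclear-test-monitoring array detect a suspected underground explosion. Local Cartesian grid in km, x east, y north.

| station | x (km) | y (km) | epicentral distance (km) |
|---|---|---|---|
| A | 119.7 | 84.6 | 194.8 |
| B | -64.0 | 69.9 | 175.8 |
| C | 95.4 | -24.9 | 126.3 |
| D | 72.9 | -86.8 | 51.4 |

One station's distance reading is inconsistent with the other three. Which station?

Solve using three stations at a time. Using A, B, D (subtract circle equations pairwise → linear system) gives (x, y) ≈ (21.6, -83.7).
Distances from that point to each station vs reported:
  A: calculated 194.8 vs reported 194.8 → residual 0.0 km
  B: calculated 175.8 vs reported 175.8 → residual 0.0 km
  C: calculated 94.4 vs reported 126.3 → residual 31.9 km
  D: calculated 51.4 vs reported 51.4 → residual 0.0 km
A, B, D are mutually consistent (residuals ≈ 0); C is off by 31.9 km.

C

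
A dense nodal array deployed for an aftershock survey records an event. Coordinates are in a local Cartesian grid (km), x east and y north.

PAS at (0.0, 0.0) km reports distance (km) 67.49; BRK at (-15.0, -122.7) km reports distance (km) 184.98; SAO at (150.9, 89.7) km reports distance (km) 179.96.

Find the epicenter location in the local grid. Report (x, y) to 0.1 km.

-26.9 km east, 61.9 km north

Circle about each station: x² + y² = 67.49²; (x + 15.0)² + (y + 122.7)² = 184.98²; (x − 150.9)² + (y − 89.7)² = 179.96².
Subtracting the PAS equation from the BRK and SAO equations removes the quadratic terms:
-30.0 x − 245.4 y = -14382.41
301.8 x + 179.4 y = 2986.20
Solving the 2×2 system: x ≈ -26.9, y ≈ 61.9 km.
Check against PAS (with the unrounded x, y): √(x²+y²) = 67.49 ≈ 67.49 km. ✓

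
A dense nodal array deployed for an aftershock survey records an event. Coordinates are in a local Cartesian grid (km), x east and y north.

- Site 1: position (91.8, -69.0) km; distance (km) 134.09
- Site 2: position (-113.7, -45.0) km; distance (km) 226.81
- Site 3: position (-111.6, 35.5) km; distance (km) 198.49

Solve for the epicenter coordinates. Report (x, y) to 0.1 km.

Circle about each station: (x − 91.8)² + (y + 69.0)² = 134.09²; (x + 113.7)² + (y + 45.0)² = 226.81²; (x + 111.6)² + (y − 35.5)² = 198.49².
Subtracting the Site 1 equation from the Site 2 and Site 3 equations removes the quadratic terms:
-411.0 x + 48.0 y = -31698.20
-406.8 x + 209.0 y = -20891.58
Solving the 2×2 system: x ≈ 84.7, y ≈ 64.9 km.

(84.7, 64.9)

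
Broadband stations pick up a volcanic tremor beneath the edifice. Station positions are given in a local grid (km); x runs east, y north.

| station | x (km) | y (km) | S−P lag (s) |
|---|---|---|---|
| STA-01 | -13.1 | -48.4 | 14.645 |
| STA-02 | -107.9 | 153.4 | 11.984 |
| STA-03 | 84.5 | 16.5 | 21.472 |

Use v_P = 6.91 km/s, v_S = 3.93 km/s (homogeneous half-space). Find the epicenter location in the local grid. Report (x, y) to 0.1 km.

Distance from S−P lag: d = Δt · v_P v_S / (v_P − v_S) = Δt · (6.91·3.93)/(6.91−3.93) ≈ 9.1129·Δt.
So d_STA-01 = 133.46, d_STA-02 = 109.21, d_STA-03 = 195.67 km.
Circle about each station: (x + 13.1)² + (y + 48.4)² = 133.46²; (x + 107.9)² + (y − 153.4)² = 109.21²; (x − 84.5)² + (y − 16.5)² = 195.67².
Subtracting the STA-01 equation from the STA-02 and STA-03 equations removes the quadratic terms:
-189.6 x + 403.6 y = 38544.55
195.2 x + 129.8 y = -15576.85
Solving the 2×2 system: x ≈ -109.2, y ≈ 44.2 km.

x ≈ -109.2 km, y ≈ 44.2 km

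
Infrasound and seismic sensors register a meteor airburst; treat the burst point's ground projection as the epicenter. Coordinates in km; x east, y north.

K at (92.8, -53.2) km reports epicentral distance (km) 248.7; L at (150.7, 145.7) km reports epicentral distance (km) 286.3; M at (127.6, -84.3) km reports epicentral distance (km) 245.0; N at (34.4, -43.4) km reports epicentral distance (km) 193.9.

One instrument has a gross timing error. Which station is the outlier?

Solve using three stations at a time. Using K, L, N (subtract circle equations pairwise → linear system) gives (x, y) ≈ (-124.6, 67.4).
Distances from that point to each station vs reported:
  K: calculated 248.7 vs reported 248.7 → residual 0.0 km
  L: calculated 286.3 vs reported 286.3 → residual 0.0 km
  M: calculated 294.3 vs reported 245.0 → residual 49.3 km
  N: calculated 193.8 vs reported 193.9 → residual 0.1 km
K, L, N are mutually consistent (residuals ≈ 0); M is off by 49.3 km.

M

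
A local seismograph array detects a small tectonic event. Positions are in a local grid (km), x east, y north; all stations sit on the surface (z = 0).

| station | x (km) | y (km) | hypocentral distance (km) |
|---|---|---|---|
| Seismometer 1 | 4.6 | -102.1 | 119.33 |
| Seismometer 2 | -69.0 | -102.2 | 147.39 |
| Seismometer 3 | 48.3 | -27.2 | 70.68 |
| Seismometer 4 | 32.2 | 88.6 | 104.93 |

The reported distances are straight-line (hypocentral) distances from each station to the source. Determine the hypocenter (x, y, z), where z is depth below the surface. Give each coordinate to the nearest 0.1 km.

x ≈ 18.5 km, y ≈ 1.7 km, depth ≈ 57.2 km

Each station gives a sphere (x−x_i)² + (y−y_i)² + z² = d_i² (stations at z=0).
Subtracting the Seismometer 1 sphere from Seismometer 2 and Seismometer 3: z² cancels, leaving linear equations in x and y:
-147.2 x − 0.2 y = -2723.89
87.4 x + 149.8 y = 1871.15
Solving: x ≈ 18.502, y ≈ 1.696 km (keep extra digits for the depth step; rounded: 18.5, 1.7).
Then from the Seismometer 1 sphere: z² = 119.33² − (x − 4.6)² − (y + 102.1)² with x = 18.502, y = 1.696, so z ≈ 57.208 ≈ 57.2 km.
Check against Seismometer 4 (with the unrounded solution): distance 104.94 ≈ 104.93 km. ✓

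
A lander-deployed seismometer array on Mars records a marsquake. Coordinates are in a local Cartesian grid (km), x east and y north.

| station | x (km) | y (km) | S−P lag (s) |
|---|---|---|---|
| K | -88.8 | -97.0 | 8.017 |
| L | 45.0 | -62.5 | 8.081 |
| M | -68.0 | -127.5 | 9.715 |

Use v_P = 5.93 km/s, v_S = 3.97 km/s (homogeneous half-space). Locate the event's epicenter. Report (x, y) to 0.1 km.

x ≈ -39.3 km, y ≈ -14.4 km

Distance from S−P lag: d = Δt · v_P v_S / (v_P − v_S) = Δt · (5.93·3.97)/(5.93−3.97) ≈ 12.0113·Δt.
So d_K = 96.29, d_L = 97.06, d_M = 116.69 km.
Circle about each station: (x + 88.8)² + (y + 97.0)² = 96.29²; (x − 45.0)² + (y + 62.5)² = 97.06²; (x + 68.0)² + (y + 127.5)² = 116.69².
Subtracting pairs of circle equations eliminates x²+y² and gives linear equations (the radical axes):
267.6 x + 69.0 y = -11512.07
41.6 x − 61.0 y = -758.98
Solving the 2×2 system: x ≈ -39.3, y ≈ -14.4 km.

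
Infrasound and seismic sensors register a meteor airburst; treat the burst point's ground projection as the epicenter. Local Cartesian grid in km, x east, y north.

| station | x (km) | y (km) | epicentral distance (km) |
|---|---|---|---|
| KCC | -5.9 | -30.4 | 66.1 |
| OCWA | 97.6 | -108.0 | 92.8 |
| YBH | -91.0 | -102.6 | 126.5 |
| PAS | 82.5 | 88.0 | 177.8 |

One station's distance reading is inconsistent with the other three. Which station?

Solve using three stations at a time. Using KCC, YBH, PAS (subtract circle equations pairwise → linear system) gives (x, y) ≈ (33.8, -82.9).
Distances from that point to each station vs reported:
  KCC: calculated 65.8 vs reported 66.1 → residual 0.3 km
  OCWA: calculated 68.6 vs reported 92.8 → residual 24.2 km
  YBH: calculated 126.4 vs reported 126.5 → residual 0.1 km
  PAS: calculated 177.7 vs reported 177.8 → residual 0.1 km
KCC, YBH, PAS are mutually consistent (residuals ≈ 0); OCWA is off by 24.2 km.

OCWA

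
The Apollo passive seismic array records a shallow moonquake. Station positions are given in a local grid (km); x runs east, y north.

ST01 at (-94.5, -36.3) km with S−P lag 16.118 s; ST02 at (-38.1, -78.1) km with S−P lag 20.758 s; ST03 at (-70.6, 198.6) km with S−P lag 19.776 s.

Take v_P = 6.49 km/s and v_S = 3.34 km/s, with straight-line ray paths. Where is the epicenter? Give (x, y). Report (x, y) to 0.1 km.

x ≈ -48.0 km, y ≈ 64.4 km

Distance from S−P lag: d = Δt · v_P v_S / (v_P − v_S) = Δt · (6.49·3.34)/(6.49−3.34) ≈ 6.8815·Δt.
So d_ST01 = 110.92, d_ST02 = 142.85, d_ST03 = 136.09 km.
Circle about each station: (x + 94.5)² + (y + 36.3)² = 110.92²; (x + 38.1)² + (y + 78.1)² = 142.85²; (x + 70.6)² + (y − 198.6)² = 136.09².
Subtracting the ST01 equation from the ST02 and ST03 equations removes the quadratic terms:
112.8 x − 83.6 y = -10799.60
47.8 x + 469.8 y = 27961.14
Solving the 2×2 system: x ≈ -48.0, y ≈ 64.4 km.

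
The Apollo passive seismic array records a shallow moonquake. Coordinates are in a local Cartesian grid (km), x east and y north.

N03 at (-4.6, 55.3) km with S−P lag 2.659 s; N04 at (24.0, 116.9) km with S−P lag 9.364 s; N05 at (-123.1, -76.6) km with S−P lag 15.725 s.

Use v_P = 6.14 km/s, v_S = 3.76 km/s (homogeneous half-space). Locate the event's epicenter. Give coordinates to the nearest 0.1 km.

Distance from S−P lag: d = Δt · v_P v_S / (v_P − v_S) = Δt · (6.14·3.76)/(6.14−3.76) ≈ 9.7002·Δt.
So d_N03 = 25.79, d_N04 = 90.83, d_N05 = 152.54 km.
Circle about each station: (x + 4.6)² + (y − 55.3)² = 25.79²; (x − 24.0)² + (y − 116.9)² = 90.83²; (x + 123.1)² + (y + 76.6)² = 152.54².
Subtracting the N03 equation from the N04 and N05 equations removes the quadratic terms:
57.2 x + 123.2 y = 3577.40
-237.0 x − 263.8 y = -4661.41
Solving the 2×2 system: x ≈ -26.2, y ≈ 41.2 km.

-26.2 km east, 41.2 km north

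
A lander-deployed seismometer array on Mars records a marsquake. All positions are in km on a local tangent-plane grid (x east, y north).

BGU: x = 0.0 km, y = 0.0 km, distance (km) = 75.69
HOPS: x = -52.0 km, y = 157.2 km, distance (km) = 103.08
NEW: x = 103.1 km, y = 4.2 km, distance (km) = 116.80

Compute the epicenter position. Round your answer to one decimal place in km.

(10.2, 75.0)

Circle about each station: x² + y² = 75.69²; (x + 52.0)² + (y − 157.2)² = 103.08²; (x − 103.1)² + (y − 4.2)² = 116.80².
Subtracting the BGU equation from the HOPS and NEW equations removes the quadratic terms:
-104.0 x + 314.4 y = 22519.33
206.2 x + 8.4 y = 2733.99
Solving the 2×2 system: x ≈ 10.2, y ≈ 75.0 km.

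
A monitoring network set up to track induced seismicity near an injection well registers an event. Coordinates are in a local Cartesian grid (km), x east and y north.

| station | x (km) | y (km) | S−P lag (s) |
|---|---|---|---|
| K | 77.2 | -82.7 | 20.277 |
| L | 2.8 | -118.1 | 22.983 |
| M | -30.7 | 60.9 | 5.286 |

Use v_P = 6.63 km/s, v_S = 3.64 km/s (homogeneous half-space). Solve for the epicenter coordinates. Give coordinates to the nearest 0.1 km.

x ≈ 11.5 km, y ≈ 67.2 km

Distance from S−P lag: d = Δt · v_P v_S / (v_P − v_S) = Δt · (6.63·3.64)/(6.63−3.64) ≈ 8.0713·Δt.
So d_K = 163.66, d_L = 185.50, d_M = 42.66 km.
Circle about each station: (x − 77.2)² + (y + 82.7)² = 163.66²; (x − 2.8)² + (y + 118.1)² = 185.50²; (x + 30.7)² + (y − 60.9)² = 42.66².
Subtracting the K equation from the L and M equations removes the quadratic terms:
-148.8 x − 70.8 y = -6469.33
-215.8 x + 287.2 y = 16816.89
Solving the 2×2 system: x ≈ 11.5, y ≈ 67.2 km.
Check against K (with the unrounded x, y): √((x − 77.2)²+(y + 82.7)²) = 163.66 ≈ 163.66 km. ✓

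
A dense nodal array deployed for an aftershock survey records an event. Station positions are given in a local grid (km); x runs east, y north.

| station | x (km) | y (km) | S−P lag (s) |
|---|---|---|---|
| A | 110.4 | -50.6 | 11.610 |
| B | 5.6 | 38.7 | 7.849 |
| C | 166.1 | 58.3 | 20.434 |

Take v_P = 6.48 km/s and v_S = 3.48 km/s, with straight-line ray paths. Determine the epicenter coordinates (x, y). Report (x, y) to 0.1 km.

x ≈ 30.9 km, y ≈ -14.6 km

Distance from S−P lag: d = Δt · v_P v_S / (v_P − v_S) = Δt · (6.48·3.48)/(6.48−3.48) ≈ 7.5168·Δt.
So d_A = 87.27, d_B = 59.00, d_C = 153.60 km.
Circle about each station: (x − 110.4)² + (y + 50.6)² = 87.27²; (x − 5.6)² + (y − 38.7)² = 59.00²; (x − 166.1)² + (y − 58.3)² = 153.60².
Subtracting the A equation from the B and C equations removes the quadratic terms:
-209.6 x + 178.6 y = -9084.42
111.4 x + 217.8 y = 262.67
Solving the 2×2 system: x ≈ 30.9, y ≈ -14.6 km.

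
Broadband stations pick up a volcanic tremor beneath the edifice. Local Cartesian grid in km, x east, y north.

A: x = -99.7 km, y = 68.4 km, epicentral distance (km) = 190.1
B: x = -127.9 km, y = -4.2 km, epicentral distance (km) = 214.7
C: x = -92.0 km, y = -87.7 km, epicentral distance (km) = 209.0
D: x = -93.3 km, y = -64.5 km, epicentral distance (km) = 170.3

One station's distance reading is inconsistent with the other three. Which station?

Solve using three stations at a time. Using A, B, C (subtract circle equations pairwise → linear system) gives (x, y) ≈ (85.1, 23.4).
Distances from that point to each station vs reported:
  A: calculated 190.2 vs reported 190.1 → residual 0.1 km
  B: calculated 214.8 vs reported 214.7 → residual 0.1 km
  C: calculated 209.1 vs reported 209.0 → residual 0.1 km
  D: calculated 198.9 vs reported 170.3 → residual 28.6 km
A, B, C are mutually consistent (residuals ≈ 0); D is off by 28.6 km.

D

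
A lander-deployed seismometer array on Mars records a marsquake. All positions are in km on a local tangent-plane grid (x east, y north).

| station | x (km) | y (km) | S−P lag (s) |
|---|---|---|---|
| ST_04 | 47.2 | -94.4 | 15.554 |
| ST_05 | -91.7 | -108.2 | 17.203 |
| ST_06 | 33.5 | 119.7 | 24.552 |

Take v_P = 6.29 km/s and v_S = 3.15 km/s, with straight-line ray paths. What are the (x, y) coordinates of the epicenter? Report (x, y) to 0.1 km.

(-22.1, -24.9)

Distance from S−P lag: d = Δt · v_P v_S / (v_P − v_S) = Δt · (6.29·3.15)/(6.29−3.15) ≈ 6.3100·Δt.
So d_ST_04 = 98.15, d_ST_05 = 108.55, d_ST_06 = 154.92 km.
Circle about each station: (x − 47.2)² + (y + 94.4)² = 98.15²; (x + 91.7)² + (y + 108.2)² = 108.55²; (x − 33.5)² + (y − 119.7)² = 154.92².
Subtracting the ST_04 equation from the ST_05 and ST_06 equations removes the quadratic terms:
-277.8 x − 27.6 y = 6827.25
-27.4 x + 428.2 y = -10055.64
Solving the 2×2 system: x ≈ -22.1, y ≈ -24.9 km.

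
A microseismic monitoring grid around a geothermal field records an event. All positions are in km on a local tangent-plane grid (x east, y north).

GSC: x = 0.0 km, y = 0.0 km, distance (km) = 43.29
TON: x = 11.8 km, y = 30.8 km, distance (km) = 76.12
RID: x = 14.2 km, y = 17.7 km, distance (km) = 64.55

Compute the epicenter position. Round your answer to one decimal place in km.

Circle about each station: x² + y² = 43.29²; (x − 11.8)² + (y − 30.8)² = 76.12²; (x − 14.2)² + (y − 17.7)² = 64.55².
Subtracting the GSC equation from the TON and RID equations removes the quadratic terms:
23.6 x + 61.6 y = -2832.35
28.4 x + 35.4 y = -1777.75
Solving the 2×2 system: x ≈ -10.1, y ≈ -42.1 km.

x ≈ -10.1 km, y ≈ -42.1 km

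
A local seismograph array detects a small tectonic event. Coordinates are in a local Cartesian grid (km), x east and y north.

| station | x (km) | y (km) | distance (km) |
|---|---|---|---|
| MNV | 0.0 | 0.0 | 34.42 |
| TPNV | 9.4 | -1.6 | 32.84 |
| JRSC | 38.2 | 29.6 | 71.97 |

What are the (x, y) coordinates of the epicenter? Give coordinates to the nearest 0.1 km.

Circle about each station: x² + y² = 34.42²; (x − 9.4)² + (y + 1.6)² = 32.84²; (x − 38.2)² + (y − 29.6)² = 71.97².
Subtracting the MNV equation from the TPNV and JRSC equations removes the quadratic terms:
18.8 x − 3.2 y = 197.19
76.4 x + 59.2 y = -1659.54
Solving the 2×2 system: x ≈ 4.7, y ≈ -34.1 km.

(4.7, -34.1)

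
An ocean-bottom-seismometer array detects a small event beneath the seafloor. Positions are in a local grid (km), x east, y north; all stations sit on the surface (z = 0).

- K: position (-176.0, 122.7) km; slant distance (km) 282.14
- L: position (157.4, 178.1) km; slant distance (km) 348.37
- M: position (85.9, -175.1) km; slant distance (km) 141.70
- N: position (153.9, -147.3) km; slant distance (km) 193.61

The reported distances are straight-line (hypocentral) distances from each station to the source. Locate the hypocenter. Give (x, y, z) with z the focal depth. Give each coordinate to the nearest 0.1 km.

Each station gives a sphere (x−x_i)² + (y−y_i)² + z² = d_i² (stations at z=0).
Subtracting the K sphere from L and M: z² cancels, leaving linear equations in x and y:
666.8 x + 110.8 y = -31295.60
523.8 x − 595.6 y = 51531.62
Solving: x ≈ -28.406, y ≈ -111.502 km (keep extra digits for the depth step; rounded: -28.4, -111.5).
Then from the K sphere: z² = 282.14² − (x + 176.0)² − (y − 122.7)² with x = -28.406, y = -111.502, so z ≈ 54.483 ≈ 54.5 km.

(-28.4, -111.5, 54.5)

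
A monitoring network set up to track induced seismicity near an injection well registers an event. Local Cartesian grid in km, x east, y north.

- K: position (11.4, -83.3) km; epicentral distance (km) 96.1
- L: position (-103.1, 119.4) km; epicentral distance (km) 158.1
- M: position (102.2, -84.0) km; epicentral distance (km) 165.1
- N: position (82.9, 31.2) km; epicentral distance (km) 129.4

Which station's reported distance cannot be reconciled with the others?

L

Solve using three stations at a time. Using K, M, N (subtract circle equations pairwise → linear system) gives (x, y) ≈ (-41.8, -3.3).
Distances from that point to each station vs reported:
  K: calculated 96.1 vs reported 96.1 → residual 0.0 km
  L: calculated 137.1 vs reported 158.1 → residual 21.0 km
  M: calculated 165.1 vs reported 165.1 → residual 0.0 km
  N: calculated 129.4 vs reported 129.4 → residual 0.0 km
K, M, N are mutually consistent (residuals ≈ 0); L is off by 21.0 km.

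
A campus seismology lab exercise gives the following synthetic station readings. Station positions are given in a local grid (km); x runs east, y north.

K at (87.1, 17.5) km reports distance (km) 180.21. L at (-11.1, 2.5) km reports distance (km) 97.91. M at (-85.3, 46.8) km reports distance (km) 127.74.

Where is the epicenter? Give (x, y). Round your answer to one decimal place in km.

Circle about each station: (x − 87.1)² + (y − 17.5)² = 180.21²; (x + 11.1)² + (y − 2.5)² = 97.91²; (x + 85.3)² + (y − 46.8)² = 127.74².
Subtracting the K equation from the L and M equations removes the quadratic terms:
-196.4 x − 30.0 y = 15126.08
-344.8 x + 58.6 y = 17731.81
Solving the 2×2 system: x ≈ -64.9, y ≈ -79.3 km.
Check against K (with the unrounded x, y): √((x − 87.1)²+(y − 17.5)²) = 180.21 ≈ 180.21 km. ✓

x ≈ -64.9 km, y ≈ -79.3 km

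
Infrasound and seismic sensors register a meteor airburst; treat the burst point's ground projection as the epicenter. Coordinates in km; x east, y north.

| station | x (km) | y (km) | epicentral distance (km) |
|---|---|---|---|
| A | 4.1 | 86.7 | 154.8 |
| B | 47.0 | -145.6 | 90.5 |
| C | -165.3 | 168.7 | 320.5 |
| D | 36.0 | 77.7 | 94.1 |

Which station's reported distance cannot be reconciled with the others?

D

Solve using three stations at a time. Using A, B, C (subtract circle equations pairwise → linear system) gives (x, y) ≈ (62.7, -56.5).
Distances from that point to each station vs reported:
  A: calculated 154.8 vs reported 154.8 → residual 0.0 km
  B: calculated 90.4 vs reported 90.5 → residual 0.1 km
  C: calculated 320.5 vs reported 320.5 → residual 0.0 km
  D: calculated 136.9 vs reported 94.1 → residual 42.8 km
A, B, C are mutually consistent (residuals ≈ 0); D is off by 42.8 km.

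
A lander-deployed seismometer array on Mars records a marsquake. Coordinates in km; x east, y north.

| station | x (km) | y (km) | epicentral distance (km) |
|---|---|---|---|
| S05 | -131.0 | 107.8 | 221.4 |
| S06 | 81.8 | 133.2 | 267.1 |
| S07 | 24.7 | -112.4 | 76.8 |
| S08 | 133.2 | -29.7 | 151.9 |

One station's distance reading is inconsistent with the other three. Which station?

S08

Solve using three stations at a time. Using S05, S06, S07 (subtract circle equations pairwise → linear system) gives (x, y) ≈ (-50.9, -98.6).
Distances from that point to each station vs reported:
  S05: calculated 221.4 vs reported 221.4 → residual 0.0 km
  S06: calculated 267.1 vs reported 267.1 → residual 0.0 km
  S07: calculated 76.8 vs reported 76.8 → residual 0.0 km
  S08: calculated 196.6 vs reported 151.9 → residual 44.7 km
S05, S06, S07 are mutually consistent (residuals ≈ 0); S08 is off by 44.7 km.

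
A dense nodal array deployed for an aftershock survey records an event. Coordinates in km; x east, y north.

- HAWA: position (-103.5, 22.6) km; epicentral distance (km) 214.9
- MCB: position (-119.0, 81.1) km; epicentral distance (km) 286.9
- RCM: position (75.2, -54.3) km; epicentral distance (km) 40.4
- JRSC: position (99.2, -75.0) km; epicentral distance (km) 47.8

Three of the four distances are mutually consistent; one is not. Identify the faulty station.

Solve using three stations at a time. Using HAWA, RCM, JRSC (subtract circle equations pairwise → linear system) gives (x, y) ≈ (105.3, -27.9).
Distances from that point to each station vs reported:
  HAWA: calculated 214.8 vs reported 214.9 → residual 0.1 km
  MCB: calculated 249.4 vs reported 286.9 → residual 37.5 km
  RCM: calculated 40.1 vs reported 40.4 → residual 0.3 km
  JRSC: calculated 47.5 vs reported 47.8 → residual 0.3 km
HAWA, RCM, JRSC are mutually consistent (residuals ≈ 0); MCB is off by 37.5 km.

MCB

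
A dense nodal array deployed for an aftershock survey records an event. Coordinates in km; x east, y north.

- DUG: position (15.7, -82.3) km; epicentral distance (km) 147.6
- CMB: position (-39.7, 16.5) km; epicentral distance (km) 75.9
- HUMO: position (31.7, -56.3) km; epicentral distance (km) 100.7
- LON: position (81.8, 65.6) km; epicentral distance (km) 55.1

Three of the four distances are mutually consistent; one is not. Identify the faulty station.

Solve using three stations at a time. Using CMB, HUMO, LON (subtract circle equations pairwise → linear system) gives (x, y) ≈ (30.9, 44.4).
Distances from that point to each station vs reported:
  DUG: calculated 127.6 vs reported 147.6 → residual 20.0 km
  CMB: calculated 75.9 vs reported 75.9 → residual 0.0 km
  HUMO: calculated 100.7 vs reported 100.7 → residual 0.0 km
  LON: calculated 55.1 vs reported 55.1 → residual 0.0 km
CMB, HUMO, LON are mutually consistent (residuals ≈ 0); DUG is off by 20.0 km.

DUG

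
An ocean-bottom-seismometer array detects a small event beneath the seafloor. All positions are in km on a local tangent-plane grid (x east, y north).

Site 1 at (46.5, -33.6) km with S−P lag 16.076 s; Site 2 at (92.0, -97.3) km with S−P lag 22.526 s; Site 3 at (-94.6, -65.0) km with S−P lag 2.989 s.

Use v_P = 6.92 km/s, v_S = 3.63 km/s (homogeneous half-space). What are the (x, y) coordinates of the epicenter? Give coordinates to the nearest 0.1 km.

Distance from S−P lag: d = Δt · v_P v_S / (v_P − v_S) = Δt · (6.92·3.63)/(6.92−3.63) ≈ 7.6351·Δt.
So d_Site 1 = 122.74, d_Site 2 = 171.99, d_Site 3 = 22.82 km.
Circle about each station: (x − 46.5)² + (y + 33.6)² = 122.74²; (x − 92.0)² + (y + 97.3)² = 171.99²; (x + 94.6)² + (y + 65.0)² = 22.82².
Subtracting the Site 1 equation from the Site 2 and Site 3 equations removes the quadratic terms:
91.0 x − 127.4 y = 124.63
-282.2 x − 62.8 y = 24427.31
Solving the 2×2 system: x ≈ -74.5, y ≈ -54.2 km.

(-74.5, -54.2)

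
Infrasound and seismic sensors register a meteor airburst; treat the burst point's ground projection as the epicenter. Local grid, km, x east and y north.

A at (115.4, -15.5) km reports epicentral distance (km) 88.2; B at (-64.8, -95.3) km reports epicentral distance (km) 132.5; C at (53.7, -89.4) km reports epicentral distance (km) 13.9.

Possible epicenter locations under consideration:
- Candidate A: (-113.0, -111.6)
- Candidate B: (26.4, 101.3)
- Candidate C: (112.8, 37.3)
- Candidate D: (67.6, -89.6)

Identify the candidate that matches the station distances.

For each candidate, compare |candidate − station| to the reported distance:
Candidate A: residuals A 159.6, B 81.6, C 154.3 → max 159.6 km
Candidate B: residuals A 58.6, B 84.2, C 178.7 → max 178.7 km
Candidate C: residuals A 35.3, B 89.1, C 125.9 → max 125.9 km
Candidate D: residuals A 0.0, B 0.0, C 0.0 → max 0.0 km
Only Candidate D has all residuals ≈ 0.

Candidate D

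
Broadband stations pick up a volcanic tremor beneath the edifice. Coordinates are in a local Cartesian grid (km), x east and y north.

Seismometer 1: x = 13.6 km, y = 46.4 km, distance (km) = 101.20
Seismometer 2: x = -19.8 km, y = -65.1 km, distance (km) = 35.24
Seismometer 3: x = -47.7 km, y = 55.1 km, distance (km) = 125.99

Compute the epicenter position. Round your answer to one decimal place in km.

x ≈ 13.9 km, y ≈ -54.8 km

Circle about each station: (x − 13.6)² + (y − 46.4)² = 101.20²; (x + 19.8)² + (y + 65.1)² = 35.24²; (x + 47.7)² + (y − 55.1)² = 125.99².
Subtracting pairs of circle equations eliminates x²+y² and gives linear equations (the radical axes):
-66.8 x − 223.0 y = 11291.71
-122.6 x + 17.4 y = -2658.66
Solving the 2×2 system: x ≈ 13.9, y ≈ -54.8 km.
Check against Seismometer 1 (with the unrounded x, y): √((x − 13.6)²+(y − 46.4)²) = 101.20 ≈ 101.20 km. ✓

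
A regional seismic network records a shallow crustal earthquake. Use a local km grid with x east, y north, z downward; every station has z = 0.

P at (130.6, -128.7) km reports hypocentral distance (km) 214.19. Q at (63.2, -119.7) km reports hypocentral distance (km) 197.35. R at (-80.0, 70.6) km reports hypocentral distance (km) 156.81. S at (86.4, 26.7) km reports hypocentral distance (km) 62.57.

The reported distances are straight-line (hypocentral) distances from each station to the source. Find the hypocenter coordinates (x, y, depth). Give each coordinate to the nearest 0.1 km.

Each station gives a sphere (x−x_i)² + (y−y_i)² + z² = d_i² (stations at z=0).
Subtracting the P sphere from Q and R: z² cancels, leaving linear equations in x and y:
-134.8 x + 18.0 y = -8367.39
-421.2 x + 398.6 y = -947.71
Solving: x ≈ 71.900, y ≈ 73.599 km (keep extra digits for the depth step; rounded: 71.9, 73.6).
Then from the P sphere: z² = 214.19² − (x − 130.6)² − (y + 128.7)² with x = 71.900, y = 73.599, so z ≈ 38.817 ≈ 38.8 km.

x ≈ 71.9 km, y ≈ 73.6 km, depth ≈ 38.8 km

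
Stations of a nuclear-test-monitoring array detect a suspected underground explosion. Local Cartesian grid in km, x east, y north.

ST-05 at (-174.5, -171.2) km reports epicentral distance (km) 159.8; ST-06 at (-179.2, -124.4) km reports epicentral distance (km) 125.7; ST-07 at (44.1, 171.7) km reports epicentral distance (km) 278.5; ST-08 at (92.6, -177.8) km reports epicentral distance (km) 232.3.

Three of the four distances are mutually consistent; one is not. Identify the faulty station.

ST-07

Solve using three stations at a time. Using ST-05, ST-06, ST-08 (subtract circle equations pairwise → linear system) gives (x, y) ≈ (-90.7, -35.1).
Distances from that point to each station vs reported:
  ST-05: calculated 159.8 vs reported 159.8 → residual 0.0 km
  ST-06: calculated 125.7 vs reported 125.7 → residual 0.0 km
  ST-07: calculated 246.9 vs reported 278.5 → residual 31.6 km
  ST-08: calculated 232.3 vs reported 232.3 → residual 0.0 km
ST-05, ST-06, ST-08 are mutually consistent (residuals ≈ 0); ST-07 is off by 31.6 km.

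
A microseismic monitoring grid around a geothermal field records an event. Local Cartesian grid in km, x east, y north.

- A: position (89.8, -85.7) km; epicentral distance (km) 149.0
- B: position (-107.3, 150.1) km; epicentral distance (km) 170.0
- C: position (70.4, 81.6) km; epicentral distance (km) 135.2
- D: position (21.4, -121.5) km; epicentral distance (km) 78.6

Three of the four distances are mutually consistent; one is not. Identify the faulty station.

Solve using three stations at a time. Using A, B, C (subtract circle equations pairwise → linear system) gives (x, y) ≈ (-34.6, -3.6).
Distances from that point to each station vs reported:
  A: calculated 149.1 vs reported 149.0 → residual 0.1 km
  B: calculated 170.0 vs reported 170.0 → residual 0.0 km
  C: calculated 135.3 vs reported 135.2 → residual 0.1 km
  D: calculated 130.5 vs reported 78.6 → residual 51.9 km
A, B, C are mutually consistent (residuals ≈ 0); D is off by 51.9 km.

D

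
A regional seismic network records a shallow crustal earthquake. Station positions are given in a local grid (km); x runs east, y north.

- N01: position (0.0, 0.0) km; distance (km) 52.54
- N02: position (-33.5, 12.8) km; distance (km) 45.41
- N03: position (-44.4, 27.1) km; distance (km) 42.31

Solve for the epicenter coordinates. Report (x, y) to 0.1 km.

(-9.9, 51.6)

Circle about each station: x² + y² = 52.54²; (x + 33.5)² + (y − 12.8)² = 45.41²; (x + 44.4)² + (y − 27.1)² = 42.31².
Subtracting the N01 equation from the N02 and N03 equations removes the quadratic terms:
-67.0 x + 25.6 y = 1984.47
-88.8 x + 54.2 y = 3676.09
Solving the 2×2 system: x ≈ -9.9, y ≈ 51.6 km.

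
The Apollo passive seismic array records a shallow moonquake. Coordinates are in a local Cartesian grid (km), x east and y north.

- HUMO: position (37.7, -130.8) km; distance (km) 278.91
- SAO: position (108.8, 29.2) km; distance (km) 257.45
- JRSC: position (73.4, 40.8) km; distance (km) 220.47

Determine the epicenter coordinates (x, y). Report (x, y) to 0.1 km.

(-143.3, 81.4)

Circle about each station: (x − 37.7)² + (y + 130.8)² = 278.91²; (x − 108.8)² + (y − 29.2)² = 257.45²; (x − 73.4)² + (y − 40.8)² = 220.47².
Subtracting pairs of circle equations eliminates x²+y² and gives linear equations (the radical axes):
142.2 x + 320.0 y = 5670.44
71.4 x + 343.2 y = 17706.04
Solving the 2×2 system: x ≈ -143.3, y ≈ 81.4 km.
Check against HUMO (with the unrounded x, y): √((x − 37.7)²+(y + 130.8)²) = 278.93 ≈ 278.91 km. ✓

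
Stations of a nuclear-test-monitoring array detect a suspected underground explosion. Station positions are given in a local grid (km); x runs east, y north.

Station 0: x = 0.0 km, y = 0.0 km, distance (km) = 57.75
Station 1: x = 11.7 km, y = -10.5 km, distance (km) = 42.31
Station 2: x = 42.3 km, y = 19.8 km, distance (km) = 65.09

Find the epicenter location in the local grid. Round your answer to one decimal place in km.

x ≈ 36.2 km, y ≈ -45.0 km

Circle about each station: x² + y² = 57.75²; (x − 11.7)² + (y + 10.5)² = 42.31²; (x − 42.3)² + (y − 19.8)² = 65.09².
Subtracting pairs of circle equations eliminates x²+y² and gives linear equations (the radical axes):
23.4 x − 21.0 y = 1792.07
84.6 x + 39.6 y = 1279.68
Solving the 2×2 system: x ≈ 36.2, y ≈ -45.0 km.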